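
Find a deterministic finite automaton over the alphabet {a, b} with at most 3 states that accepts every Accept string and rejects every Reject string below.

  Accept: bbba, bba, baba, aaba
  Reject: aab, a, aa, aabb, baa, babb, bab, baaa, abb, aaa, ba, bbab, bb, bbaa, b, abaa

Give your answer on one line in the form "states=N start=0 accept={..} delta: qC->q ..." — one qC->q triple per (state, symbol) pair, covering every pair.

Fold the examples into a partial DFA from state 0: repeatedly fix the first undefined (state, symbol) met by the shortest-then-alphabetical prefix, trying targets in increasing order and rejecting any under which an Accept and a Reject string meet in one state with the same remainder; add a state when all current targets are rejected. Accepting states are where Accept strings end.
a: 0a undefined. 0a->0: no, aaba/ba meet in 0 with "ba" left. Open state 1: 0a->1.
b: 0b undefined. 0b->0: no, bbba/a meet in 1. 0b->1: ok.
aa: 1a undefined. 1a->0: no, baba/aa meet in 0. 1a->1: ok.
ab: 1b undefined. 1b->0: no, bbba/a meet in 1. 1b->1: no, bbba/aab meet in 1. Open state 2: 1b->2.
aba: 2a undefined. 2a->0: ok.
abb: 2b undefined. 2b->0: no, bbba/a meet in 1. 2b->1: no, bbba/a meet in 1. 2b->2: ok.
All examples now run through 3 states with every (state, symbol) defined. Accept strings end in {0}, Reject strings end in {1,2}; accept={0}.

states=3 start=0 accept={0} delta: 0a->1 0b->1 1a->1 1b->2 2a->0 2b->2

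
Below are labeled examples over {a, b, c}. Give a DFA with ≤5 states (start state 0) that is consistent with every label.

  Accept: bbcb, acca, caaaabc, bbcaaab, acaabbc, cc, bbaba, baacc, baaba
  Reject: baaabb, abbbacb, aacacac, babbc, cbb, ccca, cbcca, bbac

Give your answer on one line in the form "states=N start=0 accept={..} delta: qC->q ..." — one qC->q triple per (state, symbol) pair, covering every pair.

Grow the machine one transition at a time. Run the examples from 0; the earliest place one falls off (shortest prefix, ties alphabetical) gets sent to the lowest-numbered state that keeps every Accept/Reject pair distinguishable — a pair clashes when both reach the same state with identical unread suffix — and to a fresh state only if none does.
a: 0a undefined. 0a->0: ok.
b: 0b undefined. 0b->0: no, bbcb/abbbacb meet in 0 with "cb" left. Open state 1: 0b->1.
c: 0c undefined. 0c->0: no, acca/aacacac meet in 0. 0c->1: ok.
ba: 1a undefined. 1a->0: no, acaabbc/babbc meet in 1 with "bc" left. 1a->1: no, acaabbc/babbc meet in 1 with "bbc" left. Open state 2: 1a->2.
bb: 1b undefined. 1b->0: no, acca/cbcca meet in 1 with "ca" left. 1b->1: ok.
cc: 1c undefined. 1c->0: no, bbcb/cbb meet in 1. 1c->1: no, bbcb/cbb meet in 1. 1c->2: ok.
baa: 2a undefined. 2a->0: no, bbcaaab/baaabb meet in 1. 2a->1: no, acca/cbb meet in 1. 2a->2: no, acaabbc/babbc meet in 2 with "bbc" left. Open state 3: 2a->3.
bab: 2b undefined. 2b->0: no, cc/babbc meet in 2. 2b->1: no, bbcb/cbb meet in 1. 2b->2: ok.
ccc: 2c undefined. 2c->0: ok.
baaa: 3a undefined. 3a->0: no, bbcaaab/baaabb meet in 1. 3a->1: no, caaaabc/babbc meet in 0. 3a->2: no, bbcb/baaabb meet in 2. 3a->3: ok.
baab: 3b undefined. 3b->0: no, caaaabc/baaabb meet in 1. 3b->1: no, bbcaaab/baaabb meet in 1. 3b->2: no, bbcb/baaabb meet in 2. 3b->3: no, acca/baaabb meet in 3. Open state 4: 3b->4.
baac: 3c undefined. 3c->0: no, baacc/abbbacb meet in 1. 3c->1: ok.
baaba: 4a undefined. 4a->0: no, baaba/babbc meet in 0. 4a->1: no, baaba/abbbacb meet in 1. 4a->2: ok.
acaabb: 4b undefined. 4b->0: no, acaabbc/abbbacb meet in 1. 4b->1: ok.
caaaabc: 4c undefined. 4c->0: no, caaaabc/babbc meet in 0. 4c->1: no, caaaabc/baaabb meet in 1. 4c->2: ok.
All examples now run through 5 states with every (state, symbol) defined. Accept strings end in {2,3,4}, Reject strings end in {0,1}; accept={2,3,4}.

states=5 start=0 accept={2,3,4} delta: 0a->0 0b->1 0c->1 1a->2 1b->1 1c->2 2a->3 2b->2 2c->0 3a->3 3b->4 3c->1 4a->2 4b->1 4c->2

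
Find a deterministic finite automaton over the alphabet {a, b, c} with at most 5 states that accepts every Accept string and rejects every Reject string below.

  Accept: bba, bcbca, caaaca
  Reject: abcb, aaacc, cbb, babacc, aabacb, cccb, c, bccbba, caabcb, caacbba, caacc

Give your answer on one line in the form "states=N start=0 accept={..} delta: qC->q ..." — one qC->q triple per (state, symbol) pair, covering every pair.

states=3 start=0 accept={0} delta: 0a->0 0b->0 0c->1 1a->0 1b->2 1c->1 2a->1 2b->2 2c->0

Fold the examples into a partial DFA from state 0: repeatedly fix the first undefined (state, symbol) met by the shortest-then-alphabetical prefix, trying targets in increasing order and rejecting any under which an Accept and a Reject string meet in one state with the same remainder; add a state when all current targets are rejected. Accepting states are where Accept strings end.
a: 0a undefined. 0a->0: ok.
b: 0b undefined. 0b->0: ok.
c: 0c undefined. 0c->0: no, bba/abcb meet in 0. Open state 1: 0c->1.
ca: 1a undefined. 1a->0: ok.
cb: 1b undefined. 1b->0: no, bba/abcb meet in 0. 1b->1: no, bba/caacbba meet in 0. Open state 2: 1b->2.
cc: 1c undefined. 1c->0: no, bba/aaacc meet in 0. 1c->1: ok.
cbb: 2b undefined. 2b->0: no, bba/cbb meet in 0. 2b->1: no, bba/bccbba meet in 0. 2b->2: ok.
bcbc: 2c undefined. 2c->0: ok.
bccbba: 2a undefined. 2a->0: no, bba/bccbba meet in 0. 2a->1: ok.
All examples now run through 3 states with every (state, symbol) defined. Accept strings end in {0}, Reject strings end in {1,2}; accept={0}.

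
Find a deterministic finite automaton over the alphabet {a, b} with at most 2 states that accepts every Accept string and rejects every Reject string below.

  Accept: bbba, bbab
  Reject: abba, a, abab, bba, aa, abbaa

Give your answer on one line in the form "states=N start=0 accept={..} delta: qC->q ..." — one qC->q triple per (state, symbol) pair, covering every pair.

Fold the examples into a partial DFA from state 0: repeatedly fix the first undefined (state, symbol) met by the shortest-then-alphabetical prefix, trying targets in increasing order and rejecting any under which an Accept and a Reject string meet in one state with the same remainder; add a state when all current targets are rejected. Accepting states are where Accept strings end.
a: 0a undefined. 0a->0: ok.
b: 0b undefined. 0b->0: no, bbba/abba meet in 0. Open state 1: 0b->1.
bb: 1b undefined. 1b->0: ok.
aba: 1a undefined. 1a->0: no, bbba/abba meet in 0. 1a->1: ok.
All examples now run through 2 states with every (state, symbol) defined. Accept strings end in {1}, Reject strings end in {0}; accept={1}.

states=2 start=0 accept={1} delta: 0a->0 0b->1 1a->1 1b->0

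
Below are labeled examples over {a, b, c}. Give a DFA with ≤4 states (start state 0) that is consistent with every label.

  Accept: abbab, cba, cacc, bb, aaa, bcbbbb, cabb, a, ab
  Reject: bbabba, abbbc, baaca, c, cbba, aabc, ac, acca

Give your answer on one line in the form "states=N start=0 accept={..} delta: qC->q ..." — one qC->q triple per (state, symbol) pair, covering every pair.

states=4 start=0 accept={0,1,3} delta: 0a->0 0b->1 0c->2 1a->0 1b->3 1c->2 2a->2 2b->1 2c->3 3a->2 3b->0 3c->0

Fold the examples into a partial DFA from state 0: repeatedly fix the first undefined (state, symbol) met by the shortest-then-alphabetical prefix, trying targets in increasing order and rejecting any under which an Accept and a Reject string meet in one state with the same remainder; add a state when all current targets are rejected. Accepting states are where Accept strings end.
a: 0a undefined. 0a->0: ok.
b: 0b undefined. 0b->0: no, abbab/bbabba meet in 0. Open state 1: 0b->1.
c: 0c undefined. 0c->0: no, cacc/c meet in 0. 0c->1: no, ab/c meet in 1. Open state 2: 0c->2.
ba: 1a undefined. 1a->0: ok.
bb: 1b undefined. 1b->0: no, bb/bbabba meet in 0. 1b->1: no, aaa/bbabba meet in 0. 1b->2: no, bb/c meet in 2. Open state 3: 1b->3.
bc: 1c undefined. 1c->0: no, aaa/aabc meet in 0. 1c->1: no, ab/aabc meet in 1. 1c->2: ok.
ca: 2a undefined. 2a->0: no, aaa/baaca meet in 0. 2a->1: no, ab/baaca meet in 1. 2a->2: ok.
cb: 2b undefined. 2b->0: no, cba/cbba meet in 0. 2b->1: ok.
acc: 2c undefined. 2c->0: no, cba/acca meet in 0. 2c->1: no, cba/acca meet in 0. 2c->2: no, cacc/baaca meet in 2. 2c->3: ok.
bba: 3a undefined. 3a->0: no, cba/bbabba meet in 0. 3a->1: no, ab/cbba meet in 1. 3a->2: ok.
abbb: 3b undefined. 3b->0: ok.
cacc: 3c undefined. 3c->0: ok.
All examples now run through 4 states with every (state, symbol) defined. Accept strings end in {0,1,3}, Reject strings end in {2}; accept={0,1,3}.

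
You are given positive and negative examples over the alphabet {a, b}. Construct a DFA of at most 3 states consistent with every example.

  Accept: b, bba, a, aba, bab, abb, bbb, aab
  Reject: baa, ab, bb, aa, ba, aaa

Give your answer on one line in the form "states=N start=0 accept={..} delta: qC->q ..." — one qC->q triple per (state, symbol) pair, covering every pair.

Grow the machine one transition at a time. Run the examples from 0; the earliest place one falls off (shortest prefix, ties alphabetical) gets sent to the lowest-numbered state that keeps every Accept/Reject pair distinguishable — a pair clashes when both reach the same state with identical unread suffix — and to a fresh state only if none does.
a: 0a undefined. 0a->0: no, b/ab meet in 0 with "b" left. Open state 1: 0a->1.
b: 0b undefined. 0b->0: no, b/bb meet in 0. 0b->1: ok.
aa: 1a undefined. 1a->0: no, b/baa meet in 1. 1a->1: no, b/baa meet in 1. Open state 2: 1a->2.
ab: 1b undefined. 1b->0: ok.
aaa: 2a undefined. 2a->0: ok.
aab: 2b undefined. 2b->0: no, bab/baa meet in 0. 2b->1: ok.
All examples now run through 3 states with every (state, symbol) defined. Accept strings end in {1}, Reject strings end in {0,2}; accept={1}.

states=3 start=0 accept={1} delta: 0a->1 0b->1 1a->2 1b->0 2a->0 2b->1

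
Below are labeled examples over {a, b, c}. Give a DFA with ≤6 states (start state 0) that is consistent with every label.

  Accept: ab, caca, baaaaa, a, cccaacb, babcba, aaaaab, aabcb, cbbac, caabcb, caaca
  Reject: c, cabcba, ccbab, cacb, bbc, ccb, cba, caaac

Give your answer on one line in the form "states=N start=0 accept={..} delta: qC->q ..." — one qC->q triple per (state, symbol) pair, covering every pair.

states=6 start=0 accept={0,1,5} delta: 0a->0 0b->1 0c->2 1a->0 1b->0 1c->0 2a->2 2b->3 2c->4 3a->2 3b->4 3c->5 4a->5 4b->2 4c->4 5a->3 5b->5 5c->0

Fold the examples into a partial DFA from state 0: repeatedly fix the first undefined (state, symbol) met by the shortest-then-alphabetical prefix, trying targets in increasing order and rejecting any under which an Accept and a Reject string meet in one state with the same remainder; add a state when all current targets are rejected. Accepting states are where Accept strings end.
a: 0a undefined. 0a->0: ok.
b: 0b undefined. 0b->0: no, babcba/cba meet in 0 with "cba" left. Open state 1: 0b->1.
c: 0c undefined. 0c->0: no, ab/cacb meet in 1. 0c->1: no, ab/c meet in 1. Open state 2: 0c->2.
ba: 1a undefined. 1a->0: ok.
bb: 1b undefined. 1b->0: ok.
ca: 2a undefined. 2a->0: no, babcba/cabcba meet in 1 with "cba" left. 2a->1: no, aabcb/cacb meet in 1 with "cb" left. 2a->2: ok.
cb: 2b undefined. 2b->0: no, baaaaa/cabcba meet in 0. 2b->1: no, baaaaa/cba meet in 0. 2b->2: no, cbbac/caaac meet in 2 with "c" left. Open state 3: 2b->3.
cc: 2c undefined. 2c->0: no, ab/ccbab meet in 1. 2c->1: no, ab/ccbab meet in 1. 2c->2: no, caca/c meet in 2. 2c->3: no, caca/cba meet in 3 with "a" left. Open state 4: 2c->4.
cba: 3a undefined. 3a->0: no, baaaaa/cba meet in 0. 3a->1: no, ab/cba meet in 1. 3a->2: ok.
cbb: 3b undefined. 3b->0: no, cbbac/c meet in 2. 3b->1: no, cbbac/c meet in 2. 3b->2: no, cbbac/caaac meet in 4. 3b->3: no, cbbac/caaac meet in 4. 3b->4: ok.
ccb: 4b undefined. 4b->0: no, ab/ccbab meet in 1. 4b->1: no, ab/ccbab meet in 1. 4b->2: ok.
ccc: 4c undefined. 4c->0: no, cccaacb/ccbab meet in 3. 4c->1: no, cccaacb/ccbab meet in 3. 4c->2: no, cccaacb/c meet in 2. 4c->3: no, cccaacb/c meet in 2. 4c->4: ok.
aabc: 1c undefined. 1c->0: ok.
cabc: 3c undefined. 3c->0: no, baaaaa/cabcba meet in 0. 3c->1: no, baaaaa/cabcba meet in 0. 3c->2: no, caabcb/ccbab meet in 3. 3c->3: no, caca/cabcba meet in 4 with "a" left. 3c->4: no, caabcb/c meet in 2. Open state 5: 3c->5.
caca: 4a undefined. 4a->0: no, cccaacb/ccbab meet in 3. 4a->1: no, cccaacb/ccbab meet in 3. 4a->2: no, caca/c meet in 2. 4a->3: no, caca/ccbab meet in 3. 4a->4: no, caca/caaac meet in 4. 4a->5: ok.
cabcb: 5b undefined. 5b->0: no, baaaaa/cabcba meet in 0. 5b->1: no, baaaaa/cabcba meet in 0. 5b->2: no, caabcb/c meet in 2. 5b->3: no, caabcb/ccbab meet in 3. 5b->4: no, caca/cabcba meet in 5. 5b->5: ok.
cbbac: 5c undefined. 5c->0: ok.
cccaa: 5a undefined. 5a->0: no, baaaaa/cabcba meet in 0. 5a->1: no, ab/cabcba meet in 1. 5a->2: no, cccaacb/c meet in 2. 5a->3: ok.
All examples now run through 6 states with every (state, symbol) defined. Accept strings end in {0,1,5}, Reject strings end in {2,3,4}; accept={0,1,5}.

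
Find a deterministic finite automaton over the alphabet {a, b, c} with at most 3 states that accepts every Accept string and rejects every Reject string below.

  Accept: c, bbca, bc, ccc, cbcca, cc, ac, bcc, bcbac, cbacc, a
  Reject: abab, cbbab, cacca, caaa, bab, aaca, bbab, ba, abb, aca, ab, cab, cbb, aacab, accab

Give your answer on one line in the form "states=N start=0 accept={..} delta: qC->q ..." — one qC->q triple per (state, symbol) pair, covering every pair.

Grow the machine one transition at a time. Run the examples from 0; the earliest place one falls off (shortest prefix, ties alphabetical) gets sent to the lowest-numbered state that keeps every Accept/Reject pair distinguishable — a pair clashes when both reach the same state with identical unread suffix — and to a fresh state only if none does.
a: 0a undefined. 0a->0: ok.
b: 0b undefined. 0b->0: no, bbca/aaca meet in 0 with "ca" left. Open state 1: 0b->1.
c: 0c undefined. 0c->0: no, c/cacca meet in 0. 0c->1: no, c/ab meet in 1. Open state 2: 0c->2.
ba: 1a undefined. 1a->0: no, a/ba meet in 0. 1a->1: ok.
bb: 1b undefined. 1b->0: no, bbca/aaca meet in 2 with "a" left. 1b->1: ok.
bc: 1c undefined. 1c->0: ok.
ca: 2a undefined. 2a->0: no, bbca/caaa meet in 0. 2a->1: ok.
cb: 2b undefined. 2b->0: ok.
cc: 2c undefined. 2c->0: ok.
All examples now run through 3 states with every (state, symbol) defined. Accept strings end in {0,2}, Reject strings end in {1}; accept={0,2}.

states=3 start=0 accept={0,2} delta: 0a->0 0b->1 0c->2 1a->1 1b->1 1c->0 2a->1 2b->0 2c->0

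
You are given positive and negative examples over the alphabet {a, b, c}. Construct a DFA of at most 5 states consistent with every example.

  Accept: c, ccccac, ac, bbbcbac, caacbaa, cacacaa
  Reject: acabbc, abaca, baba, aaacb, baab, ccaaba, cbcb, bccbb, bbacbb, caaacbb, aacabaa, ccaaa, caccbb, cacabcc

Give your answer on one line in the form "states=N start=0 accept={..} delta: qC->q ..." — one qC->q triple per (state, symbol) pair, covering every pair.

states=5 start=0 accept={1,4} delta: 0a->0 0b->0 0c->1 1a->2 1b->0 1c->0 2a->2 2b->2 2c->3 3a->3 3b->4 3c->4 4a->4 4b->0 4c->1

Grow the machine one transition at a time. Run the examples from 0; the earliest place one falls off (shortest prefix, ties alphabetical) gets sent to the lowest-numbered state that keeps every Accept/Reject pair distinguishable — a pair clashes when both reach the same state with identical unread suffix — and to a fresh state only if none does.
a: 0a undefined. 0a->0: ok.
b: 0b undefined. 0b->0: ok.
c: 0c undefined. 0c->0: no, c/acabbc meet in 0. Open state 1: 0c->1.
ca: 1a undefined. 1a->0: no, c/acabbc meet in 1. 1a->1: no, c/abaca meet in 1. Open state 2: 1a->2.
cb: 1b undefined. 1b->0: ok.
cc: 1c undefined. 1c->0: ok.
caa: 2a undefined. 2a->0: no, caacbaa/baba meet in 0. 2a->1: no, caacbaa/baba meet in 0. 2a->2: ok.
cac: 2c undefined. 2c->0: no, caacbaa/baba meet in 0. 2c->1: no, caacbaa/baba meet in 0. 2c->2: no, caacbaa/aacabaa meet in 2 with "baa" left. Open state 3: 2c->3.
acab: 2b undefined. 2b->0: no, c/acabbc meet in 1. 2b->1: no, c/acabbc meet in 1. 2b->2: ok.
caca: 3a undefined. 3a->0: no, cacacaa/abaca meet in 2. 3a->1: no, cacacaa/baba meet in 0. 3a->2: no, cacacaa/abaca meet in 2. 3a->3: ok.
cacc: 3c undefined. 3c->0: no, cacacaa/baba meet in 0. 3c->1: no, cacacaa/abaca meet in 2. 3c->2: no, cacacaa/abaca meet in 2. 3c->3: no, cacacaa/acabbc meet in 3. Open state 4: 3c->4.
caacb: 3b undefined. 3b->0: no, caacbaa/baba meet in 0. 3b->1: no, c/cacabcc meet in 1. 3b->2: no, caacbaa/abaca meet in 2. 3b->3: no, caacbaa/acabbc meet in 3. 3b->4: ok.
caccb: 4b undefined. 4b->0: ok.
caacba: 4a undefined. 4a->0: no, caacbaa/baba meet in 0. 4a->1: no, caacbaa/abaca meet in 2. 4a->2: no, caacbaa/abaca meet in 2. 4a->3: no, caacbaa/acabbc meet in 3. 4a->4: ok.
cacabc: 4c undefined. 4c->0: no, c/cacabcc meet in 1. 4c->1: ok.
All examples now run through 5 states with every (state, symbol) defined. Accept strings end in {1,4}, Reject strings end in {0,2,3}; accept={1,4}.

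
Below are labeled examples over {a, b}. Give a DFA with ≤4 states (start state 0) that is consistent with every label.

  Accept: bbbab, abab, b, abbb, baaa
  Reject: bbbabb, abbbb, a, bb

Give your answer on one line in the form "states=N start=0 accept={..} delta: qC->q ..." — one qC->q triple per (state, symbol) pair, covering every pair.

states=3 start=0 accept={1,2} delta: 0a->0 0b->1 1a->2 1b->0 2a->1 2b->1

Grow the machine one transition at a time. Run the examples from 0; the earliest place one falls off (shortest prefix, ties alphabetical) gets sent to the lowest-numbered state that keeps every Accept/Reject pair distinguishable — a pair clashes when both reach the same state with identical unread suffix — and to a fresh state only if none does.
a: 0a undefined. 0a->0: ok.
b: 0b undefined. 0b->0: no, bbbab/bbbabb meet in 0. Open state 1: 0b->1.
ba: 1a undefined. 1a->0: no, baaa/a meet in 0. 1a->1: no, abab/bb meet in 1 with "b" left. Open state 2: 1a->2.
bb: 1b undefined. 1b->0: ok.
baa: 2a undefined. 2a->0: no, baaa/abbbb meet in 0. 2a->1: ok.
abab: 2b undefined. 2b->0: no, bbbab/abbbb meet in 0. 2b->1: ok.
All examples now run through 3 states with every (state, symbol) defined. Accept strings end in {1,2}, Reject strings end in {0}; accept={1,2}.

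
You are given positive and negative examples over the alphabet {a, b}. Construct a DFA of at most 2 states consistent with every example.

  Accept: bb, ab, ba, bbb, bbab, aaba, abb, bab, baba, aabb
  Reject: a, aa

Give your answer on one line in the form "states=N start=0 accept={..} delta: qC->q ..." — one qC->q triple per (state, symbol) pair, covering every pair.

State merging on the prefix tree: take the shortest (then alphabetical) example prefix whose next move is undefined and point that move at state 0, else 1, else 2, ...; a target is out if some Accept/Reject pair would then sit in one state with the same input left (inseparable). If every existing state is out, open a new one.
a: 0a undefined. 0a->0: ok.
b: 0b undefined. 0b->0: no, bb/a meet in 0. Open state 1: 0b->1.
ba: 1a undefined. 1a->0: no, ba/a meet in 0. 1a->1: ok.
bb: 1b undefined. 1b->0: no, bb/a meet in 0. 1b->1: ok.
All examples now run through 2 states with every (state, symbol) defined. Accept strings end in {1}, Reject strings end in {0}; accept={1}.

states=2 start=0 accept={1} delta: 0a->0 0b->1 1a->1 1b->1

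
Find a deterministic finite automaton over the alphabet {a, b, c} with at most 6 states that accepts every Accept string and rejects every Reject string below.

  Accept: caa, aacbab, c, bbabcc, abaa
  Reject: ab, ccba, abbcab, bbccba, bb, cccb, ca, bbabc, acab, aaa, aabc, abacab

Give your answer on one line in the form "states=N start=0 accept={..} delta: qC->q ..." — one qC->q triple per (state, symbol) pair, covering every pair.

Fold the examples into a partial DFA from state 0: repeatedly fix the first undefined (state, symbol) met by the shortest-then-alphabetical prefix, trying targets in increasing order and rejecting any under which an Accept and a Reject string meet in one state with the same remainder; add a state when all current targets are rejected. Accepting states are where Accept strings end.
a: 0a undefined. 0a->0: ok.
b: 0b undefined. 0b->0: no, c/bbabc meet in 0 with "c" left. Open state 1: 0b->1.
c: 0c undefined. 0c->0: no, caa/ca meet in 0. 0c->1: no, c/ab meet in 1. Open state 2: 0c->2.
bb: 1b undefined. 1b->0: ok.
ca: 2a undefined. 2a->0: no, caa/bb meet in 0. 2a->1: ok.
cc: 2c undefined. 2c->0: no, caa/ccba meet in 1 with "a" left. 2c->1: ok.
aba: 1a undefined. 1a->0: no, caa/ccba meet in 0. 1a->1: no, caa/ab meet in 1. 1a->2: no, abaa/ab meet in 1. Open state 3: 1a->3.
ccc: 1c undefined. 1c->0: ok.
aacb: 2b undefined. 2b->0: no, aacbab/ab meet in 1. 2b->1: ok.
abaa: 3a undefined. 3a->0: no, abaa/ccba meet in 0. 3a->1: no, abaa/ab meet in 1. 3a->2: ok.
abac: 3c undefined. 3c->0: ok.
aacbab: 3b undefined. 3b->0: no, aacbab/ccba meet in 0. 3b->1: no, aacbab/ab meet in 1. 3b->2: ok.
All examples now run through 4 states with every (state, symbol) defined. Accept strings end in {2,3}, Reject strings end in {0,1}; accept={2,3}.

states=4 start=0 accept={2,3} delta: 0a->0 0b->1 0c->2 1a->3 1b->0 1c->0 2a->1 2b->1 2c->1 3a->2 3b->2 3c->0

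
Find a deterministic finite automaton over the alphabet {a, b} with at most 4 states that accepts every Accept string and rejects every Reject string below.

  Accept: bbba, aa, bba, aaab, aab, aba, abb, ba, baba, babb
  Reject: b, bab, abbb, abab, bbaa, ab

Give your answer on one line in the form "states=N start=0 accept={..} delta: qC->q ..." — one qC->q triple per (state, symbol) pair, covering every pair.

State merging on the prefix tree: take the shortest (then alphabetical) example prefix whose next move is undefined and point that move at state 0, else 1, else 2, ...; a target is out if some Accept/Reject pair would then sit in one state with the same input left (inseparable). If every existing state is out, open a new one.
a: 0a undefined. 0a->0: no, aaab/b meet in 0 with "b" left. Open state 1: 0a->1.
b: 0b undefined. 0b->0: no, aa/bbaa meet in 1 with "a" left. 0b->1: no, aab/bab meet in 1 with "ab" left. Open state 2: 0b->2.
aa: 1a undefined. 1a->0: no, aaab/ab meet in 1 with "b" left. 1a->1: no, aaab/ab meet in 1 with "b" left. 1a->2: no, aa/b meet in 2. Open state 3: 1a->3.
ab: 1b undefined. 1b->0: no, abb/b meet in 2. 1b->1: no, aab/abab meet in 3 with "b" left. 1b->2: ok.
ba: 2a undefined. 2a->0: ok.
bb: 2b undefined. 2b->0: no, aa/bbaa meet in 3. 2b->1: ok.
aaa: 3a undefined. 3a->0: no, bbba/bbaa meet in 0. 3a->1: no, aaab/b meet in 2. 3a->2: ok.
aab: 3b undefined. 3b->0: ok.
All examples now run through 4 states with every (state, symbol) defined. Accept strings end in {0,1,3}, Reject strings end in {2}; accept={0,1,3}.

states=4 start=0 accept={0,1,3} delta: 0a->1 0b->2 1a->3 1b->2 2a->0 2b->1 3a->2 3b->0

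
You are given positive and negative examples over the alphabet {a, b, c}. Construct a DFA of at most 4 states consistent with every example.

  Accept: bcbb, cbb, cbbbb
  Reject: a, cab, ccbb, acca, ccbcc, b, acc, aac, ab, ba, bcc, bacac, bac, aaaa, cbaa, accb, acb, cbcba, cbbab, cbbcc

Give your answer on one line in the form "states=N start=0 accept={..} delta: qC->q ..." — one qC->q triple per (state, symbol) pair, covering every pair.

State merging on the prefix tree: take the shortest (then alphabetical) example prefix whose next move is undefined and point that move at state 0, else 1, else 2, ...; a target is out if some Accept/Reject pair would then sit in one state with the same input left (inseparable). If every existing state is out, open a new one.
a: 0a undefined. 0a->0: ok.
b: 0b undefined. 0b->0: ok.
c: 0c undefined. 0c->0: no, bcbb/a meet in 0. Open state 1: 0c->1.
ca: 1a undefined. 1a->0: ok.
cb: 1b undefined. 1b->0: no, bcbb/a meet in 0. 1b->1: no, bcbb/aac meet in 1. Open state 2: 1b->2.
cc: 1c undefined. 1c->0: ok.
cba: 2a undefined. 2a->0: ok.
cbb: 2b undefined. 2b->0: no, bcbb/a meet in 0. 2b->1: no, bcbb/aac meet in 1. 2b->2: no, bcbb/acb meet in 2. Open state 3: 2b->3.
cbc: 2c undefined. 2c->0: ok.
cbba: 3a undefined. 3a->0: ok.
cbbb: 3b undefined. 3b->0: no, cbbbb/a meet in 0. 3b->1: no, cbbbb/acb meet in 2. 3b->2: ok.
cbbc: 3c undefined. 3c->0: ok.
All examples now run through 4 states with every (state, symbol) defined. Accept strings end in {3}, Reject strings end in {0,1,2}; accept={3}.

states=4 start=0 accept={3} delta: 0a->0 0b->0 0c->1 1a->0 1b->2 1c->0 2a->0 2b->3 2c->0 3a->0 3b->2 3c->0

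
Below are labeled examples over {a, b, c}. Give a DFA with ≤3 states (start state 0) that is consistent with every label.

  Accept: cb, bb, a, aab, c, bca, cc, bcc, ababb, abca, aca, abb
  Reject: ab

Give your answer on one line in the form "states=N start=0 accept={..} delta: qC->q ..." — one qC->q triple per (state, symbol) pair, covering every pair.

states=3 start=0 accept={0,1} delta: 0a->1 0b->0 0c->0 1a->0 1b->2 1c->0 2a->0 2b->0 2c->0

Fold the examples into a partial DFA from state 0: repeatedly fix the first undefined (state, symbol) met by the shortest-then-alphabetical prefix, trying targets in increasing order and rejecting any under which an Accept and a Reject string meet in one state with the same remainder; add a state when all current targets are rejected. Accepting states are where Accept strings end.
a: 0a undefined. 0a->0: no, aab/ab meet in 0 with "b" left. Open state 1: 0a->1.
b: 0b undefined. 0b->0: ok.
c: 0c undefined. 0c->0: ok.
aa: 1a undefined. 1a->0: ok.
ab: 1b undefined. 1b->0: no, cb/ab meet in 0. 1b->1: no, a/ab meet in 1. Open state 2: 1b->2.
ac: 1c undefined. 1c->0: ok.
aba: 2a undefined. 2a->0: ok.
abb: 2b undefined. 2b->0: ok.
abc: 2c undefined. 2c->0: ok.
All examples now run through 3 states with every (state, symbol) defined. Accept strings end in {0,1}, Reject strings end in {2}; accept={0,1}.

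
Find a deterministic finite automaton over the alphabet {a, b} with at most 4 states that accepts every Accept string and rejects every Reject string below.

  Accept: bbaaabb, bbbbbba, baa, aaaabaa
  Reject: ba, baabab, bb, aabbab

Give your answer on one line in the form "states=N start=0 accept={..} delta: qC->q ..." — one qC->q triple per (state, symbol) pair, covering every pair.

states=3 start=0 accept={0,1} delta: 0a->0 0b->1 1a->2 1b->2 2a->1 2b->0

Fold the examples into a partial DFA from state 0: repeatedly fix the first undefined (state, symbol) met by the shortest-then-alphabetical prefix, trying targets in increasing order and rejecting any under which an Accept and a Reject string meet in one state with the same remainder; add a state when all current targets are rejected. Accepting states are where Accept strings end.
a: 0a undefined. 0a->0: ok.
b: 0b undefined. 0b->0: no, bbaaabb/ba meet in 0. Open state 1: 0b->1.
ba: 1a undefined. 1a->0: no, baa/ba meet in 0. 1a->1: no, baa/ba meet in 1. Open state 2: 1a->2.
bb: 1b undefined. 1b->0: no, bbaaabb/bb meet in 0. 1b->1: no, bbbbbba/ba meet in 2. 1b->2: ok.
baa: 2a undefined. 2a->0: no, bbaaabb/ba meet in 2. 2a->1: ok.
bbb: 2b undefined. 2b->0: ok.
All examples now run through 3 states with every (state, symbol) defined. Accept strings end in {0,1}, Reject strings end in {2}; accept={0,1}.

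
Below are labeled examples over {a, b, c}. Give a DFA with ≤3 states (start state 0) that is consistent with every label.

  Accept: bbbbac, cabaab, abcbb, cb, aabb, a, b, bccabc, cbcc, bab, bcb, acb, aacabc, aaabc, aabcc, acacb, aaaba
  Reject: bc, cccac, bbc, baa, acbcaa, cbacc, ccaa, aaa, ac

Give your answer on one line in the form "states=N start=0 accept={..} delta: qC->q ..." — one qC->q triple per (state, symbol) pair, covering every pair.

Fold the examples into a partial DFA from state 0: repeatedly fix the first undefined (state, symbol) met by the shortest-then-alphabetical prefix, trying targets in increasing order and rejecting any under which an Accept and a Reject string meet in one state with the same remainder; add a state when all current targets are rejected. Accepting states are where Accept strings end.
a: 0a undefined. 0a->0: no, a/aaa meet in 0. Open state 1: 0a->1.
b: 0b undefined. 0b->0: no, bbbbac/ac meet in 1 with "c" left. 0b->1: ok.
c: 0c undefined. 0c->0: ok.
aa: 1a undefined. 1a->0: no, cb/baa meet in 1. 1a->1: no, cb/baa meet in 1. Open state 2: 1a->2.
ab: 1b undefined. 1b->0: no, bbbbac/bc meet in 1 with "c" left. 1b->1: ok.
ac: 1c undefined. 1c->0: no, bccabc/bc meet in 0. 1c->1: no, abcbb/bc meet in 1. 1c->2: ok.
aaa: 2a undefined. 2a->0: no, aaabc/bc meet in 2. 2a->1: no, cabaab/baa meet in 1. 2a->2: ok.
aab: 2b undefined. 2b->0: ok.
aac: 2c undefined. 2c->0: no, bbbbac/cbacc meet in 0. 2c->1: ok.
All examples now run through 3 states with every (state, symbol) defined. Accept strings end in {0,1}, Reject strings end in {2}; accept={0,1}.

states=3 start=0 accept={0,1} delta: 0a->1 0b->1 0c->0 1a->2 1b->1 1c->2 2a->2 2b->0 2c->1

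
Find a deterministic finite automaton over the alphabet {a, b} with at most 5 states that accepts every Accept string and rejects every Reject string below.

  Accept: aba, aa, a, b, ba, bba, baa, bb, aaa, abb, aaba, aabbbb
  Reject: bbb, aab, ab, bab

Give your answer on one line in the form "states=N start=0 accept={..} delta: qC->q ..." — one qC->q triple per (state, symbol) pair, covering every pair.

Grow the machine one transition at a time. Run the examples from 0; the earliest place one falls off (shortest prefix, ties alphabetical) gets sent to the lowest-numbered state that keeps every Accept/Reject pair distinguishable — a pair clashes when both reach the same state with identical unread suffix — and to a fresh state only if none does.
a: 0a undefined. 0a->0: no, b/aab meet in 0 with "b" left. Open state 1: 0a->1.
b: 0b undefined. 0b->0: no, b/bbb meet in 0. 0b->1: no, bb/ab meet in 1 with "b" left. Open state 2: 0b->2.
aa: 1a undefined. 1a->0: no, b/aab meet in 2. 1a->1: ok.
ab: 1b undefined. 1b->0: no, aabbbb/bbb meet in 2 with "bb" left. 1b->1: no, aba/aab meet in 1. 1b->2: no, b/aab meet in 2. Open state 3: 1b->3.
ba: 2a undefined. 2a->0: no, b/bab meet in 2. 2a->1: ok.
bb: 2b undefined. 2b->0: no, b/bbb meet in 2. 2b->1: ok.
aba: 3a undefined. 3a->0: ok.
abb: 3b undefined. 3b->0: ok.
All examples now run through 4 states with every (state, symbol) defined. Accept strings end in {0,1,2}, Reject strings end in {3}; accept={0,1,2}.

states=4 start=0 accept={0,1,2} delta: 0a->1 0b->2 1a->1 1b->3 2a->1 2b->1 3a->0 3b->0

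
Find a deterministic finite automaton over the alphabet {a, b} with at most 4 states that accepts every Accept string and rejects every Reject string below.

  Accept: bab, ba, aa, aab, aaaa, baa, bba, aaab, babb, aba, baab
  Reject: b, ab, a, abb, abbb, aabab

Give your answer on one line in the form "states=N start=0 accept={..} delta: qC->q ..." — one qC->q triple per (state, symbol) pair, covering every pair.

Fold the examples into a partial DFA from state 0: repeatedly fix the first undefined (state, symbol) met by the shortest-then-alphabetical prefix, trying targets in increasing order and rejecting any under which an Accept and a Reject string meet in one state with the same remainder; add a state when all current targets are rejected. Accepting states are where Accept strings end.
a: 0a undefined. 0a->0: no, bab/aabab meet in 0 with "bab" left. Open state 1: 0a->1.
b: 0b undefined. 0b->0: no, bab/ab meet in 1 with "b" left. 0b->1: ok.
aa: 1a undefined. 1a->0: no, bab/b meet in 1. 1a->1: no, bab/ab meet in 1 with "b" left. Open state 2: 1a->2.
ab: 1b undefined. 1b->0: no, bba/b meet in 1. 1b->1: ok.
aaa: 2a undefined. 2a->0: no, aaaa/b meet in 1. 2a->1: no, baa/b meet in 1. 2a->2: ok.
aab: 2b undefined. 2b->0: no, babb/b meet in 1. 2b->1: no, bab/b meet in 1. 2b->2: no, bab/aabab meet in 2. Open state 3: 2b->3.
aaba: 3a undefined. 3a->0: ok.
babb: 3b undefined. 3b->0: ok.
All examples now run through 4 states with every (state, symbol) defined. Accept strings end in {0,2,3}, Reject strings end in {1}; accept={0,2,3}.

states=4 start=0 accept={0,2,3} delta: 0a->1 0b->1 1a->2 1b->1 2a->2 2b->3 3a->0 3b->0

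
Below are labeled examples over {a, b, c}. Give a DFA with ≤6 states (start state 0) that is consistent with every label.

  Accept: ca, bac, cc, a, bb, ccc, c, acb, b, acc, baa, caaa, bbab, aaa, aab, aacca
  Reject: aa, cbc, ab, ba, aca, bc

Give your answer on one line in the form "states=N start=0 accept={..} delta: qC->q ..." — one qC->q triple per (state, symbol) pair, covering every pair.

Grow the machine one transition at a time. Run the examples from 0; the earliest place one falls off (shortest prefix, ties alphabetical) gets sent to the lowest-numbered state that keeps every Accept/Reject pair distinguishable — a pair clashes when both reach the same state with identical unread suffix — and to a fresh state only if none does.
a: 0a undefined. 0a->0: no, ca/aca meet in 0 with "ca" left. Open state 1: 0a->1.
b: 0b undefined. 0b->0: no, a/ba meet in 1. 0b->1: no, bb/ab meet in 1 with "b" left. Open state 2: 0b->2.
c: 0c undefined. 0c->0: ok.
aa: 1a undefined. 1a->0: no, cc/aa meet in 0. 1a->1: no, ca/aa meet in 1. 1a->2: no, b/aa meet in 2. Open state 3: 1a->3.
ab: 1b undefined. 1b->0: no, cc/ab meet in 0. 1b->1: no, ca/ab meet in 1. 1b->2: no, b/ab meet in 2. 1b->3: ok.
ac: 1c undefined. 1c->0: no, ca/aca meet in 1. 1c->1: no, acb/aa meet in 3. 1c->2: no, acc/cbc meet in 2 with "c" left. 1c->3: no, caaa/aca meet in 3 with "a" left. Open state 4: 1c->4.
ba: 2a undefined. 2a->0: no, bac/ba meet in 0. 2a->1: no, ca/ba meet in 1. 2a->2: no, bac/cbc meet in 2 with "c" left. 2a->3: ok.
bb: 2b undefined. 2b->0: no, bbab/aa meet in 3. 2b->1: ok.
bc: 2c undefined. 2c->0: no, cc/cbc meet in 0. 2c->1: no, ca/cbc meet in 1. 2c->2: no, b/cbc meet in 2. 2c->3: ok.
aaa: 3a undefined. 3a->0: ok.
aab: 3b undefined. 3b->0: ok.
aac: 3c undefined. 3c->0: ok.
aca: 4a undefined. 4a->0: no, bac/aca meet in 0. 4a->1: no, ca/aca meet in 1. 4a->2: no, b/aca meet in 2. 4a->3: ok.
acb: 4b undefined. 4b->0: ok.
acc: 4c undefined. 4c->0: ok.
All examples now run through 5 states with every (state, symbol) defined. Accept strings end in {0,1,2}, Reject strings end in {3}; accept={0,1,2}.

states=5 start=0 accept={0,1,2} delta: 0a->1 0b->2 0c->0 1a->3 1b->3 1c->4 2a->3 2b->1 2c->3 3a->0 3b->0 3c->0 4a->3 4b->0 4c->0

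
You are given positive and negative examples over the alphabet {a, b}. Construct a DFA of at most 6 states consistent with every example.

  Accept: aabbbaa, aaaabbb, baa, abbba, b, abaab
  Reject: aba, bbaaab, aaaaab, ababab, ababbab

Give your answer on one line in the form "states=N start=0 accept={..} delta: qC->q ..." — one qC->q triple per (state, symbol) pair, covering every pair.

Fold the examples into a partial DFA from state 0: repeatedly fix the first undefined (state, symbol) met by the shortest-then-alphabetical prefix, trying targets in increasing order and rejecting any under which an Accept and a Reject string meet in one state with the same remainder; add a state when all current targets are rejected. Accepting states are where Accept strings end.
a: 0a undefined. 0a->0: no, b/aaaaab meet in 0 with "b" left. Open state 1: 0a->1.
b: 0b undefined. 0b->0: ok.
aa: 1a undefined. 1a->0: ok.
ab: 1b undefined. 1b->0: no, aabbbaa/bbaaab meet in 0. 1b->1: no, aabbbaa/aba meet in 0. Open state 2: 1b->2.
aba: 2a undefined. 2a->0: no, aabbbaa/aba meet in 0. 2a->1: ok.
abb: 2b undefined. 2b->0: no, abbba/aba meet in 1. 2b->1: no, aabbbaa/ababbab meet in 0. 2b->2: no, abbba/aba meet in 1. Open state 3: 2b->3.
abbb: 3b undefined. 3b->0: no, abbba/aba meet in 1. 3b->1: ok.
ababba: 3a undefined. 3a->0: no, aabbbaa/ababbab meet in 0. 3a->1: ok.
All examples now run through 4 states with every (state, symbol) defined. Accept strings end in {0}, Reject strings end in {1,2}; accept={0}.

states=4 start=0 accept={0} delta: 0a->1 0b->0 1a->0 1b->2 2a->1 2b->3 3a->1 3b->1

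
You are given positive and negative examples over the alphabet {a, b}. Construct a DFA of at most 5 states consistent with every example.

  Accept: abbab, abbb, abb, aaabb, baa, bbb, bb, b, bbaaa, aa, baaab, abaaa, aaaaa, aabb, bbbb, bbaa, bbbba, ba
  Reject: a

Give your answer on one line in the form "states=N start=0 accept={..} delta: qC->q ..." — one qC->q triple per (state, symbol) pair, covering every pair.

Fold the examples into a partial DFA from state 0: repeatedly fix the first undefined (state, symbol) met by the shortest-then-alphabetical prefix, trying targets in increasing order and rejecting any under which an Accept and a Reject string meet in one state with the same remainder; add a state when all current targets are rejected. Accepting states are where Accept strings end.
a: 0a undefined. 0a->0: no, aa/a meet in 0. Open state 1: 0a->1.
b: 0b undefined. 0b->0: no, bbbba/a meet in 1. 0b->1: no, b/a meet in 1. Open state 2: 0b->2.
aa: 1a undefined. 1a->0: no, aaaaa/a meet in 1. 1a->1: no, aa/a meet in 1. 1a->2: ok.
ab: 1b undefined. 1b->0: ok.
ba: 2a undefined. 2a->0: no, baa/a meet in 1. 2a->1: no, abaaa/a meet in 1. 2a->2: ok.
bb: 2b undefined. 2b->0: no, bbbba/a meet in 1. 2b->1: no, abbab/a meet in 1. 2b->2: ok.
All examples now run through 3 states with every (state, symbol) defined. Accept strings end in {2}, Reject strings end in {1}; accept={2}.

states=3 start=0 accept={2} delta: 0a->1 0b->2 1a->2 1b->0 2a->2 2b->2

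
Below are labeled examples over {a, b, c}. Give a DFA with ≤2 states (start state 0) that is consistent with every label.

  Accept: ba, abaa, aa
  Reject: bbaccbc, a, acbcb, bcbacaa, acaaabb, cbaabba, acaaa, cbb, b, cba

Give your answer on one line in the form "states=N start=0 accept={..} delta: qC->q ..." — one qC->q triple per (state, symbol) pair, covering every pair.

State merging on the prefix tree: take the shortest (then alphabetical) example prefix whose next move is undefined and point that move at state 0, else 1, else 2, ...; a target is out if some Accept/Reject pair would then sit in one state with the same input left (inseparable). If every existing state is out, open a new one.
a: 0a undefined. 0a->0: no, aa/a meet in 0. Open state 1: 0a->1.
b: 0b undefined. 0b->0: no, ba/a meet in 1. 0b->1: ok.
c: 0c undefined. 0c->0: no, ba/cba meet in 1 with "a" left. 0c->1: ok.
aa: 1a undefined. 1a->0: ok.
ab: 1b undefined. 1b->0: ok.
ac: 1c undefined. 1c->0: ok.
All examples now run through 2 states with every (state, symbol) defined. Accept strings end in {0}, Reject strings end in {1}; accept={0}.

states=2 start=0 accept={0} delta: 0a->1 0b->1 0c->1 1a->0 1b->0 1c->0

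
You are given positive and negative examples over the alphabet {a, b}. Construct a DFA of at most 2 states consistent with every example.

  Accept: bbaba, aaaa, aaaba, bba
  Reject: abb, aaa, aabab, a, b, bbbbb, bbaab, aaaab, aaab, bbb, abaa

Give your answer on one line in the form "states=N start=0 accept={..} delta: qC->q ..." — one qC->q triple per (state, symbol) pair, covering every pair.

states=2 start=0 accept={0} delta: 0a->1 0b->1 1a->0 1b->1

State merging on the prefix tree: take the shortest (then alphabetical) example prefix whose next move is undefined and point that move at state 0, else 1, else 2, ...; a target is out if some Accept/Reject pair would then sit in one state with the same input left (inseparable). If every existing state is out, open a new one.
a: 0a undefined. 0a->0: no, aaaa/aaa meet in 0. Open state 1: 0a->1.
b: 0b undefined. 0b->0: no, bba/a meet in 1. 0b->1: ok.
aa: 1a undefined. 1a->0: ok.
ab: 1b undefined. 1b->0: no, bbaba/abb meet in 1. 1b->1: ok.
All examples now run through 2 states with every (state, symbol) defined. Accept strings end in {0}, Reject strings end in {1}; accept={0}.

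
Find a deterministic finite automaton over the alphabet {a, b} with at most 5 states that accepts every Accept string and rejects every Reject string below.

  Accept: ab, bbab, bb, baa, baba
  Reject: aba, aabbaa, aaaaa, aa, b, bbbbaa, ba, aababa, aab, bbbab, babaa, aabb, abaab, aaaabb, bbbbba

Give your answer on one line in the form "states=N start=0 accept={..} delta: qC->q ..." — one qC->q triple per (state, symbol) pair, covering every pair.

State merging on the prefix tree: take the shortest (then alphabetical) example prefix whose next move is undefined and point that move at state 0, else 1, else 2, ...; a target is out if some Accept/Reject pair would then sit in one state with the same input left (inseparable). If every existing state is out, open a new one.
a: 0a undefined. 0a->0: no, ab/b meet in 0 with "b" left. Open state 1: 0a->1.
b: 0b undefined. 0b->0: no, ab/bbbab meet in 1 with "b" left. 0b->1: ok.
aa: 1a undefined. 1a->0: no, ab/aabb meet in 1 with "b" left. 1a->1: no, ab/aab meet in 1 with "b" left. Open state 2: 1a->2.
ab: 1b undefined. 1b->0: ok.
aaa: 2a undefined. 2a->0: ok.
aab: 2b undefined. 2b->0: no, ab/aabbaa meet in 0. 2b->1: no, ab/babaa meet in 0. 2b->2: ok.
All examples now run through 3 states with every (state, symbol) defined. Accept strings end in {0}, Reject strings end in {1,2}; accept={0}.

states=3 start=0 accept={0} delta: 0a->1 0b->1 1a->2 1b->0 2a->0 2b->2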